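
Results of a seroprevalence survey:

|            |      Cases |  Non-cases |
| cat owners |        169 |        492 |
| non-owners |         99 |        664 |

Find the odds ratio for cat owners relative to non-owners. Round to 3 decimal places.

OR = (169 × 664) / (492 × 99) = 112216/48708 ≈ 2.304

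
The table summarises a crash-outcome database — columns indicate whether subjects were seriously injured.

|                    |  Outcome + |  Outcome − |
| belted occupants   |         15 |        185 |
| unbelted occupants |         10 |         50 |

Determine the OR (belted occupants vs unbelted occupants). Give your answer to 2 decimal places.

OR: 0.41

odds, belted occupants = 15/185 = 0.0811
odds, unbelted occupants = 10/50 = 0.2000
OR = 0.0811 / 0.2000 = 0.41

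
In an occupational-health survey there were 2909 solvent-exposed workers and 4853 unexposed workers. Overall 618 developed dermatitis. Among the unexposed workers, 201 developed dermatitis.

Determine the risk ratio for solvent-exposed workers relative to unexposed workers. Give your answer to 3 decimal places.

solvent-exposed workers with the outcome: 618 − 201 = 417
solvent-exposed workers without the outcome: 2909 − 417 = 2492
unexposed workers without the outcome: 4853 − 201 = 4652
risk, solvent-exposed workers = 417/2909 = 0.14335
risk, unexposed workers = 201/4853 = 0.04142
RR = 0.14335 / 0.04142 = 3.461

RR = 3.461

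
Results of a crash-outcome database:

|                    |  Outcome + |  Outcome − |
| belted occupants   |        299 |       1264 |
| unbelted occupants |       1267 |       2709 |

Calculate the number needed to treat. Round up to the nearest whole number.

NNT ≈ 8

risk, belted occupants = 299/1563 = 0.191299
risk, unbelted occupants = 1267/3976 = 0.318662
absolute risk difference = 0.127363
1 / 0.127363 = 7.852 → round up → 8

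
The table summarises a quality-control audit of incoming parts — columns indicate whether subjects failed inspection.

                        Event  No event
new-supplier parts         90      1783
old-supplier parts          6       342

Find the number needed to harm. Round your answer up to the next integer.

NNH: 33

risk, new-supplier parts = 90/1873 = 0.048051
risk, old-supplier parts = 6/348 = 0.017241
absolute risk difference = 0.030810
1 / 0.030810 = 32.457 → round up → 33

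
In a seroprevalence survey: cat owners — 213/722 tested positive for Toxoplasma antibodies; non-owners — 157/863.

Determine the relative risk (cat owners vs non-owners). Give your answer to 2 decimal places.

1.62

risk, cat owners = 213/722 = 0.2950
risk, non-owners = 157/863 = 0.1819
RR = 0.2950 / 0.1819 = 1.62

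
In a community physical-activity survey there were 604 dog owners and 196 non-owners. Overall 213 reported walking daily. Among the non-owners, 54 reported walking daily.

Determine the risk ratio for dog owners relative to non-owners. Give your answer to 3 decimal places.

RR: 0.955

dog owners with the outcome: 213 − 54 = 159
dog owners without the outcome: 604 − 159 = 445
non-owners without the outcome: 196 − 54 = 142
risk, dog owners = 159/604 = 0.2632
risk, non-owners = 54/196 = 0.2755
RR = 0.2632 / 0.2755 = 0.955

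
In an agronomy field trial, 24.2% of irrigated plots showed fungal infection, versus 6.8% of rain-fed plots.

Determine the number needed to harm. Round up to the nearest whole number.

absolute risk difference = 0.174000
1 / 0.174000 = 5.747 → round up → 6

NNH: 6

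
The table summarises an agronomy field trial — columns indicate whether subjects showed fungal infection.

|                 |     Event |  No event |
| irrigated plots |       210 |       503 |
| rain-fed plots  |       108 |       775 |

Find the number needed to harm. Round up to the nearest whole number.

6

risk, irrigated plots = 210/713 = 0.294530
risk, rain-fed plots = 108/883 = 0.122310
absolute risk difference = 0.172220
1 / 0.172220 = 5.807 → round up → 6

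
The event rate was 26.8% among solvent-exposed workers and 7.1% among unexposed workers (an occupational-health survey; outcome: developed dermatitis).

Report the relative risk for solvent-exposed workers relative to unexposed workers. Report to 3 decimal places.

RR = 0.2680 / 0.0710 = 3.775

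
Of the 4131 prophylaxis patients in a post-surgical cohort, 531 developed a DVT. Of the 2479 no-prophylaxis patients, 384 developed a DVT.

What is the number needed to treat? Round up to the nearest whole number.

risk, prophylaxis patients = 531/4131 = 0.128540
risk, no-prophylaxis patients = 384/2479 = 0.154901
absolute risk difference = 0.026361
1 / 0.026361 = 37.935 → round up → 38

NNT ≈ 38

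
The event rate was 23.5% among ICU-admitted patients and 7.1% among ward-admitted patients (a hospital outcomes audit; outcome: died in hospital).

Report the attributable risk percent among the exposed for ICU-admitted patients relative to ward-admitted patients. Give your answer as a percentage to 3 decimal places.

AR% = (0.2350 − 0.0710) / 0.2350 = 0.6979 → 69.787%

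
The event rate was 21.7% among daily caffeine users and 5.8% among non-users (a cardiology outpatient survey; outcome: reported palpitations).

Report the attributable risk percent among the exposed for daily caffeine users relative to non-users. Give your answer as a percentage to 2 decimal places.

AR% = (0.2170 − 0.0580) / 0.2170 = 0.7327 → 73.27%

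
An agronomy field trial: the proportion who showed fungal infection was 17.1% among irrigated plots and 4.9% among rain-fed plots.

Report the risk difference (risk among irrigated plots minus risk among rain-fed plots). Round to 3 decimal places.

risk difference = 0.17100 − 0.04900 = 0.122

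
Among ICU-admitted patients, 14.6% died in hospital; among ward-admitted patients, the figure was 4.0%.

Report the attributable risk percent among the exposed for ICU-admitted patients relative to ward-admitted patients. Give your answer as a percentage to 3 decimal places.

AR% = (0.14600 − 0.04000) / 0.14600 = 0.7260 → 72.603%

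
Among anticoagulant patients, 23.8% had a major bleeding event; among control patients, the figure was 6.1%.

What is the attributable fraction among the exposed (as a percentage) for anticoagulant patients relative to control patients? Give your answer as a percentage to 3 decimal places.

AR% = (0.2380 − 0.0610) / 0.2380 = 0.7437 → 74.370%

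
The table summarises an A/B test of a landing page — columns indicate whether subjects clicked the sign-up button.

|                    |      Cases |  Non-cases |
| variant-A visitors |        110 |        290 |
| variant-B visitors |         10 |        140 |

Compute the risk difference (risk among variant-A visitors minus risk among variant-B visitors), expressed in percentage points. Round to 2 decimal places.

risk, variant-A visitors = 110/400 = 0.2750
risk, variant-B visitors = 10/150 = 0.0667
risk difference = 0.2750 − 0.0667 = 0.2083 → 20.83 percentage points

RD ≈ 20.83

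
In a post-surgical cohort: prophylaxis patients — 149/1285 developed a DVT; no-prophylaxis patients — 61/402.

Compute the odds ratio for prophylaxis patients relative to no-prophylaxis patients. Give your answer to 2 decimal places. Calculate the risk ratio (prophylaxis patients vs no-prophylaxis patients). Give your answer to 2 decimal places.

OR = (149 × 341) / (1136 × 61) = 50809/69296 ≈ 0.73
risk, prophylaxis patients = 149/1285 = 0.1160
risk, no-prophylaxis patients = 61/402 = 0.1517
RR = 0.1160 / 0.1517 = 0.76

OR = 0.73; RR = 0.76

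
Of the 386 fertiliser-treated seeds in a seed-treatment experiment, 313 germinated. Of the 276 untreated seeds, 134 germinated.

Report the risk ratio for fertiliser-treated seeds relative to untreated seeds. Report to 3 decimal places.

1.670

risk, fertiliser-treated seeds = 313/386 = 0.8109
risk, untreated seeds = 134/276 = 0.4855
RR = 0.8109 / 0.4855 = 1.670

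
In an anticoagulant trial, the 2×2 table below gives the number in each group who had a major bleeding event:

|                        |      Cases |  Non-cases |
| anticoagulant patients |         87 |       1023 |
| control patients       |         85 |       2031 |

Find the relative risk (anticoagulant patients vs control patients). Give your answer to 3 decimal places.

risk, anticoagulant patients = 87/1110 = 0.07838
risk, control patients = 85/2116 = 0.04017
RR = 0.07838 / 0.04017 = 1.951

1.951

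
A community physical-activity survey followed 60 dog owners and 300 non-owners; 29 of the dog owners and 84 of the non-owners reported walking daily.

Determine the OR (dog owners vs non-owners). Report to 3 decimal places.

OR = (29 × 216) / (31 × 84) = 6264/2604 ≈ 2.406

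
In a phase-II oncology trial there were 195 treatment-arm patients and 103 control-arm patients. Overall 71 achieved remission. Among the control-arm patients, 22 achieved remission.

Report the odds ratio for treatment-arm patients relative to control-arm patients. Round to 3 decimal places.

treatment-arm patients with the outcome: 71 − 22 = 49
treatment-arm patients without the outcome: 195 − 49 = 146
control-arm patients without the outcome: 103 − 22 = 81
OR = (49 × 81) / (146 × 22) = 3969/3212 ≈ 1.236

OR: 1.236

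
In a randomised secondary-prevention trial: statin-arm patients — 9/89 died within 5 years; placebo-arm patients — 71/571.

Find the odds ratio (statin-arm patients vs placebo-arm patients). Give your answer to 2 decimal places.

OR = (9 × 500) / (80 × 71) = 4500/5680 ≈ 0.79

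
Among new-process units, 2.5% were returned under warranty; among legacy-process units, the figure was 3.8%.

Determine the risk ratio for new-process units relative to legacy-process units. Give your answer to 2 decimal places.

RR = 0.02500 / 0.03800 = 0.66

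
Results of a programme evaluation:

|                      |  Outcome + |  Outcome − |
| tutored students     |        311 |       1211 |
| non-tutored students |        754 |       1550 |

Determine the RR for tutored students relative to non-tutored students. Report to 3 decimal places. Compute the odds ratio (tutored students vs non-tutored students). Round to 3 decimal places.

RR = 0.624; OR = 0.528

risk, tutored students = 311/1522 = 0.2043
risk, non-tutored students = 754/2304 = 0.3273
RR = 0.2043 / 0.3273 = 0.624
odds, tutored students = 311/1211 = 0.2568
odds, non-tutored students = 754/1550 = 0.4865
OR = 0.2568 / 0.4865 = 0.528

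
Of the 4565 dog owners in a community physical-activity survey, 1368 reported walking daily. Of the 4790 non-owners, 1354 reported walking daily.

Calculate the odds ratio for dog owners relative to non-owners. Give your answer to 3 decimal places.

OR = (1368 × 3436) / (3197 × 1354) = 4700448/4328738 ≈ 1.086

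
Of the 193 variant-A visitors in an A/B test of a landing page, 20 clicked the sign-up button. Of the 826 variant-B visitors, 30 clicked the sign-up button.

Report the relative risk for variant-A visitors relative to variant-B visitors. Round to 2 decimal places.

2.85

risk, variant-A visitors = 20/193 = 0.10363
risk, variant-B visitors = 30/826 = 0.03632
RR = 0.10363 / 0.03632 = 2.85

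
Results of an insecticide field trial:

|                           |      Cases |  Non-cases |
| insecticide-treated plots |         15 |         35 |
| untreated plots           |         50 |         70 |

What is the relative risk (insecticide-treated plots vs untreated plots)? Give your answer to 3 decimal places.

risk, insecticide-treated plots = 15/50 = 0.3000
risk, untreated plots = 50/120 = 0.4167
RR = 0.3000 / 0.4167 = 0.720

RR = 0.720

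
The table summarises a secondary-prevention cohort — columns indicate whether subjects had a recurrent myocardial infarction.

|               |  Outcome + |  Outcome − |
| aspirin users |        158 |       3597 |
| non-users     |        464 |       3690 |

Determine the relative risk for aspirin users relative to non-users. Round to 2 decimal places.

RR = 0.38

risk, aspirin users = 158/3755 = 0.04208
risk, non-users = 464/4154 = 0.11170
RR = 0.04208 / 0.11170 = 0.38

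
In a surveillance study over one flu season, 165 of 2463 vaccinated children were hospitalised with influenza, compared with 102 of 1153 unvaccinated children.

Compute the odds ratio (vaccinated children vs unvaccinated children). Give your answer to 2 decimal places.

odds, vaccinated children = 165/2298 = 0.0718
odds, unvaccinated children = 102/1051 = 0.0971
OR = 0.0718 / 0.0971 = 0.74

OR ≈ 0.74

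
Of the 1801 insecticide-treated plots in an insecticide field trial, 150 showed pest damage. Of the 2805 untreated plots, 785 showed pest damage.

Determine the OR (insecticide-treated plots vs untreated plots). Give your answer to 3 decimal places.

OR = (150 × 2020) / (1651 × 785) = 303000/1296035 ≈ 0.234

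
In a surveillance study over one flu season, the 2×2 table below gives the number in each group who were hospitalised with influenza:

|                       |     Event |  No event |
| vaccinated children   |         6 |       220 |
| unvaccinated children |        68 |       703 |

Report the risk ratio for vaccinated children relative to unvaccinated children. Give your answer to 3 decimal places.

RR = 0.301

risk, vaccinated children = 6/226 = 0.02655
risk, unvaccinated children = 68/771 = 0.08820
RR = 0.02655 / 0.08820 = 0.301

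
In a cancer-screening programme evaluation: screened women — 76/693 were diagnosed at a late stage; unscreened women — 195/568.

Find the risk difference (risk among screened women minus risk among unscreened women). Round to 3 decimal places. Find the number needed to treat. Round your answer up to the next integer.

RD = -0.234; NNT = 5

risk, screened women = 76/693 = 0.1097
risk, unscreened women = 195/568 = 0.3433
risk difference = 0.1097 − 0.3433 = -0.234
absolute risk difference = 0.233642
1 / 0.233642 = 4.280 → round up → 5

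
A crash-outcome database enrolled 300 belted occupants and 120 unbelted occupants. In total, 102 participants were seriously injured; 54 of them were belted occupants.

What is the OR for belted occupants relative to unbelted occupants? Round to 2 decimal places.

OR = 0.33

belted occupants without the outcome: 300 − 54 = 246
unbelted occupants with the outcome: 102 − 54 = 48
unbelted occupants without the outcome: 120 − 48 = 72
odds, belted occupants = 54/246 = 0.2195
odds, unbelted occupants = 48/72 = 0.6667
OR = 0.2195 / 0.6667 = 0.33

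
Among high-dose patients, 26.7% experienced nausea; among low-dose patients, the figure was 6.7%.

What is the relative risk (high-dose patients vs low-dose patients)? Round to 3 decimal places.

RR = 0.2670 / 0.0670 = 3.985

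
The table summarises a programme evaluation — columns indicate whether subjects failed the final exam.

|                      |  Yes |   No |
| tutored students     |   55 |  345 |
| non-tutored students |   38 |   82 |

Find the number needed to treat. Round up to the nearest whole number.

NNT ≈ 6

risk, tutored students = 55/400 = 0.137500
risk, non-tutored students = 38/120 = 0.316667
absolute risk difference = 0.179167
1 / 0.179167 = 5.581 → round up → 6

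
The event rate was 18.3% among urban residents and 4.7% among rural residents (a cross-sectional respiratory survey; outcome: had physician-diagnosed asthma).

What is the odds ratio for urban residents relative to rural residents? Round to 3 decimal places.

odds, urban residents = 0.18300/0.81700 = 0.22399
odds, rural residents = 0.04700/0.95300 = 0.04932
OR = 0.22399 / 0.04932 = 4.542

OR: 4.542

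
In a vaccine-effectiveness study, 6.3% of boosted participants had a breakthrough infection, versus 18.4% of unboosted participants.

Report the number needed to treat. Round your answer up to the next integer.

absolute risk difference = 0.121000
1 / 0.121000 = 8.264 → round up → 9

9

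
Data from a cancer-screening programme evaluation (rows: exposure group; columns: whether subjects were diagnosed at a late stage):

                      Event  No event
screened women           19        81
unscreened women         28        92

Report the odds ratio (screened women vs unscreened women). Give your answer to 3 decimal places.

odds, screened women = 19/81 = 0.2346
odds, unscreened women = 28/92 = 0.3043
OR = 0.2346 / 0.3043 = 0.771

0.771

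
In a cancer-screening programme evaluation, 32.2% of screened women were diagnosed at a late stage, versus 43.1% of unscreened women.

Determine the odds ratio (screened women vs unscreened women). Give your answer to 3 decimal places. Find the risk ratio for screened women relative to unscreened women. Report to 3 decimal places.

odds, screened women = 0.3220/0.6780 = 0.4749
odds, unscreened women = 0.4310/0.5690 = 0.7575
OR = 0.4749 / 0.7575 = 0.627
RR = 0.3220 / 0.4310 = 0.747

OR = 0.627; RR = 0.747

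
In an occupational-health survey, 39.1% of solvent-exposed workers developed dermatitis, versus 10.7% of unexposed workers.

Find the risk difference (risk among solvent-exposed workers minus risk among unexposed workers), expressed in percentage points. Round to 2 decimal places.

risk difference = 0.3910 − 0.1070 = 0.2840 → 28.40 percentage points

RD ≈ 28.40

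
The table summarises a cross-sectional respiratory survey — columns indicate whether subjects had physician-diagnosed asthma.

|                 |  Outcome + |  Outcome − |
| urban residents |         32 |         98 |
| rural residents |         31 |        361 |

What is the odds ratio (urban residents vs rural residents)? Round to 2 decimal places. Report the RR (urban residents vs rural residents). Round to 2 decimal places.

OR = (32 × 361) / (98 × 31) = 11552/3038 ≈ 3.80
risk, urban residents = 32/130 = 0.2462
risk, rural residents = 31/392 = 0.0791
RR = 0.2462 / 0.0791 = 3.11

OR = 3.80; RR = 3.11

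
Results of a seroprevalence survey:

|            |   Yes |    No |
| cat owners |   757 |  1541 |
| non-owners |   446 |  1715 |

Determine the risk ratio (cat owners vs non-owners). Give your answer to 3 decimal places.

RR = 1.596

risk, cat owners = 757/2298 = 0.3294
risk, non-owners = 446/2161 = 0.2064
RR = 0.3294 / 0.2064 = 1.596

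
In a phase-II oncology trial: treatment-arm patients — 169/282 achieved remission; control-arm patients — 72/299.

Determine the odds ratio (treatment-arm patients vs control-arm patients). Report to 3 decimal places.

odds, treatment-arm patients = 169/113 = 1.4956
odds, control-arm patients = 72/227 = 0.3172
OR = 1.4956 / 0.3172 = 4.715

OR ≈ 4.715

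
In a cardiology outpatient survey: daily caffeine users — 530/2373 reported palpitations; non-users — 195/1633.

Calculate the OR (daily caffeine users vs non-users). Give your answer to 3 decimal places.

OR = (530 × 1438) / (1843 × 195) = 762140/359385 ≈ 2.121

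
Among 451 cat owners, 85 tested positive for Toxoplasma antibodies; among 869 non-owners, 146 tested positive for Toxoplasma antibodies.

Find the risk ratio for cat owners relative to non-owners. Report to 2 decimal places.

risk, cat owners = 85/451 = 0.1885
risk, non-owners = 146/869 = 0.1680
RR = 0.1885 / 0.1680 = 1.12

1.12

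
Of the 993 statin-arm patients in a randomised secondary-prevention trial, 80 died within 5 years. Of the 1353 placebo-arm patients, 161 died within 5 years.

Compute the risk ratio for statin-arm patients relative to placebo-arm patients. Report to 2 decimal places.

risk, statin-arm patients = 80/993 = 0.0806
risk, placebo-arm patients = 161/1353 = 0.1190
RR = 0.0806 / 0.1190 = 0.68

RR = 0.68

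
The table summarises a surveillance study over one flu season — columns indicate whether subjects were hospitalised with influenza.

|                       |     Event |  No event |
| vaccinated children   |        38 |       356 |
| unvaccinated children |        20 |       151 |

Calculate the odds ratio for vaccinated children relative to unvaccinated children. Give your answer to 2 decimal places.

odds, vaccinated children = 38/356 = 0.1067
odds, unvaccinated children = 20/151 = 0.1325
OR = 0.1067 / 0.1325 = 0.81

0.81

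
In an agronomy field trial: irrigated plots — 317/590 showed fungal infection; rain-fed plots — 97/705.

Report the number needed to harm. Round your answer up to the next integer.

risk, irrigated plots = 317/590 = 0.537288
risk, rain-fed plots = 97/705 = 0.137589
absolute risk difference = 0.399699
1 / 0.399699 = 2.502 → round up → 3

NNH ≈ 3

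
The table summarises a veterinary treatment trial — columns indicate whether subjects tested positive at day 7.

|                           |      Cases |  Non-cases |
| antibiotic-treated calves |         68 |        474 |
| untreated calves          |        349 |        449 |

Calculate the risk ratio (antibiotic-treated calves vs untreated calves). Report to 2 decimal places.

risk, antibiotic-treated calves = 68/542 = 0.1255
risk, untreated calves = 349/798 = 0.4373
RR = 0.1255 / 0.4373 = 0.29

0.29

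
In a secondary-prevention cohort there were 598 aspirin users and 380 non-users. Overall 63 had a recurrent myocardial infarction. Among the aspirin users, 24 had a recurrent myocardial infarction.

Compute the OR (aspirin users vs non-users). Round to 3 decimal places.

aspirin users without the outcome: 598 − 24 = 574
non-users with the outcome: 63 − 24 = 39
non-users without the outcome: 380 − 39 = 341
OR = (24 × 341) / (574 × 39) = 8184/22386 ≈ 0.366

OR ≈ 0.366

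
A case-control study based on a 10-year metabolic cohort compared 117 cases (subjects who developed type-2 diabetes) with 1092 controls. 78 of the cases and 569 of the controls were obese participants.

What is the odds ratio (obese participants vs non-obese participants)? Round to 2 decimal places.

odds, obese participants = 78/569 = 0.1371
odds, non-obese participants = 39/523 = 0.0746
OR = 0.1371 / 0.0746 = 1.84

OR ≈ 1.84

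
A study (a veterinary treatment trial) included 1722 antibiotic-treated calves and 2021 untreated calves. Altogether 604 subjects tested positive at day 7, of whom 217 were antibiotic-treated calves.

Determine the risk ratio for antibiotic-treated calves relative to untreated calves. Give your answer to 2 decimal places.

RR = 0.66

antibiotic-treated calves without the outcome: 1722 − 217 = 1505
untreated calves with the outcome: 604 − 217 = 387
untreated calves without the outcome: 2021 − 387 = 1634
risk, antibiotic-treated calves = 217/1722 = 0.1260
risk, untreated calves = 387/2021 = 0.1915
RR = 0.1260 / 0.1915 = 0.66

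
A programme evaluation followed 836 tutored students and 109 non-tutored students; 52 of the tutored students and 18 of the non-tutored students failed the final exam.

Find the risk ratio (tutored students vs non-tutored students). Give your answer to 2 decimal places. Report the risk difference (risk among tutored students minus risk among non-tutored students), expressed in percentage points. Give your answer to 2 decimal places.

RR = 0.38; RD = -10.29

risk, tutored students = 52/836 = 0.0622
risk, non-tutored students = 18/109 = 0.1651
RR = 0.0622 / 0.1651 = 0.38
risk difference = 0.0622 − 0.1651 = -0.1029 → -10.29 percentage points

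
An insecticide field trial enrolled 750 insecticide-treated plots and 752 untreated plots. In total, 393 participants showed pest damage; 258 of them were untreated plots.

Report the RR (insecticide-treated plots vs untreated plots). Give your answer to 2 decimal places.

insecticide-treated plots with the outcome: 393 − 258 = 135
insecticide-treated plots without the outcome: 750 − 135 = 615
untreated plots without the outcome: 752 − 258 = 494
risk, insecticide-treated plots = 135/750 = 0.1800
risk, untreated plots = 258/752 = 0.3431
RR = 0.1800 / 0.3431 = 0.52

RR ≈ 0.52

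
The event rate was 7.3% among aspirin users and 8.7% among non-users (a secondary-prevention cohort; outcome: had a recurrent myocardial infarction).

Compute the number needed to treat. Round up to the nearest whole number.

absolute risk difference = 0.014000
1 / 0.014000 = 71.429 → round up → 72

72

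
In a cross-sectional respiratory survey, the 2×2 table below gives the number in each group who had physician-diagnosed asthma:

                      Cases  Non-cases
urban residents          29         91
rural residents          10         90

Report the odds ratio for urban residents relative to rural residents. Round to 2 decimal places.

odds, urban residents = 29/91 = 0.3187
odds, rural residents = 10/90 = 0.1111
OR = 0.3187 / 0.1111 = 2.87

2.87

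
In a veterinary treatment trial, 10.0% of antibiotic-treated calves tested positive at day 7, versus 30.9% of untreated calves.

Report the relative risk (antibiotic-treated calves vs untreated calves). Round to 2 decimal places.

RR = 0.1000 / 0.3090 = 0.32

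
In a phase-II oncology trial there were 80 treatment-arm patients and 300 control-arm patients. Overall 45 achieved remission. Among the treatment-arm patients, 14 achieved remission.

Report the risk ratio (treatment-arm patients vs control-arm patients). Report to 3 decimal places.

RR ≈ 1.694

treatment-arm patients without the outcome: 80 − 14 = 66
control-arm patients with the outcome: 45 − 14 = 31
control-arm patients without the outcome: 300 − 31 = 269
risk, treatment-arm patients = 14/80 = 0.1750
risk, control-arm patients = 31/300 = 0.1033
RR = 0.1750 / 0.1033 = 1.694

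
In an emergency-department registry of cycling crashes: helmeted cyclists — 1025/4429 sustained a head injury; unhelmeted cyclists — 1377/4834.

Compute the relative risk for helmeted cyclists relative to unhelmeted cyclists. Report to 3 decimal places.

RR: 0.812

risk, helmeted cyclists = 1025/4429 = 0.2314
risk, unhelmeted cyclists = 1377/4834 = 0.2849
RR = 0.2314 / 0.2849 = 0.812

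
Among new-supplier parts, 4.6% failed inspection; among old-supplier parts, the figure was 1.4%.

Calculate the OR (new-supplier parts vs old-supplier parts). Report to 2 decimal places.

OR = 3.40

odds, new-supplier parts = 0.04600/0.95400 = 0.04822
odds, old-supplier parts = 0.01400/0.98600 = 0.01420
OR = 0.04822 / 0.01420 = 3.40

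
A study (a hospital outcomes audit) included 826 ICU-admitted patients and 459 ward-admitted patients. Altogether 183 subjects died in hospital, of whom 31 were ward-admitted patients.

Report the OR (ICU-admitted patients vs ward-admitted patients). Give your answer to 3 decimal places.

ICU-admitted patients with the outcome: 183 − 31 = 152
ICU-admitted patients without the outcome: 826 − 152 = 674
ward-admitted patients without the outcome: 459 − 31 = 428
OR = (152 × 428) / (674 × 31) = 65056/20894 ≈ 3.114

3.114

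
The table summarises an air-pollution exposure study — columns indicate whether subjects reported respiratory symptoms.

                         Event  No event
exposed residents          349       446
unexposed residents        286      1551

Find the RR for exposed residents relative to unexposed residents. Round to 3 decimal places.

RR: 2.820

risk, exposed residents = 349/795 = 0.4390
risk, unexposed residents = 286/1837 = 0.1557
RR = 0.4390 / 0.1557 = 2.820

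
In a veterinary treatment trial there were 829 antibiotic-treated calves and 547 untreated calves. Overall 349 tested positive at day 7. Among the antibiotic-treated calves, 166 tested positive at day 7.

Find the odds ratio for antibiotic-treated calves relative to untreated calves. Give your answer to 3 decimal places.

OR: 0.498

antibiotic-treated calves without the outcome: 829 − 166 = 663
untreated calves with the outcome: 349 − 166 = 183
untreated calves without the outcome: 547 − 183 = 364
odds, antibiotic-treated calves = 166/663 = 0.2504
odds, untreated calves = 183/364 = 0.5027
OR = 0.2504 / 0.5027 = 0.498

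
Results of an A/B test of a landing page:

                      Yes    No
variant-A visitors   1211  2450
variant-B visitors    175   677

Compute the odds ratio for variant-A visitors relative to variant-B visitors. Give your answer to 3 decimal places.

OR = (1211 × 677) / (2450 × 175) = 819847/428750 ≈ 1.912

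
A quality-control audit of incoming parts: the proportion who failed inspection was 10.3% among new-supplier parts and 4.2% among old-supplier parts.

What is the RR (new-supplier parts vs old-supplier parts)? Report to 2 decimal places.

RR = 0.10300 / 0.04200 = 2.45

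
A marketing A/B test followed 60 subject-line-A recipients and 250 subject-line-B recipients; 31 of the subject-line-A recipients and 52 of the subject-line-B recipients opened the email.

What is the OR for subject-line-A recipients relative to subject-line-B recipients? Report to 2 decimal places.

OR = (31 × 198) / (29 × 52) = 6138/1508 ≈ 4.07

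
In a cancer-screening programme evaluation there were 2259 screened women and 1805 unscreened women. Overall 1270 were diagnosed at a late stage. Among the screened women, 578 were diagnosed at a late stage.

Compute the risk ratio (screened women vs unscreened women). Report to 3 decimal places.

screened women without the outcome: 2259 − 578 = 1681
unscreened women with the outcome: 1270 − 578 = 692
unscreened women without the outcome: 1805 − 692 = 1113
risk, screened women = 578/2259 = 0.2559
risk, unscreened women = 692/1805 = 0.3834
RR = 0.2559 / 0.3834 = 0.667

RR ≈ 0.667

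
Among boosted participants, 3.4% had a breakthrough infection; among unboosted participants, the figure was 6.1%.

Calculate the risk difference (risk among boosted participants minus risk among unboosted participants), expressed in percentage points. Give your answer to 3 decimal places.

risk difference = 0.03400 − 0.06100 = -0.02700 → -2.700 percentage points

RD = -2.700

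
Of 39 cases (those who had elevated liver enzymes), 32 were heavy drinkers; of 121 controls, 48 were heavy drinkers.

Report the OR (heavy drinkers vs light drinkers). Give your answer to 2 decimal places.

6.95

odds, heavy drinkers = 32/48 = 0.6667
odds, light drinkers = 7/73 = 0.0959
OR = 0.6667 / 0.0959 = 6.95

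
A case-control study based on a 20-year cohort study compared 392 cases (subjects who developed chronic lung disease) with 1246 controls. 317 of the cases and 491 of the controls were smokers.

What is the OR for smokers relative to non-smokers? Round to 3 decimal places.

OR = (317 × 755) / (491 × 75) = 239335/36825 ≈ 6.499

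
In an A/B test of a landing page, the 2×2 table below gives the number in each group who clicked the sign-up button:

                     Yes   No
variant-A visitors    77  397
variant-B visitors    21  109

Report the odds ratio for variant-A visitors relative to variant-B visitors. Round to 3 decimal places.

OR = (77 × 109) / (397 × 21) = 8393/8337 ≈ 1.007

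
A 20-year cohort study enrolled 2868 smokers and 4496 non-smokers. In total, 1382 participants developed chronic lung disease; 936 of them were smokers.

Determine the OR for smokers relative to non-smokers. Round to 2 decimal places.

smokers without the outcome: 2868 − 936 = 1932
non-smokers with the outcome: 1382 − 936 = 446
non-smokers without the outcome: 4496 − 446 = 4050
odds, smokers = 936/1932 = 0.4845
odds, non-smokers = 446/4050 = 0.1101
OR = 0.4845 / 0.1101 = 4.40

4.40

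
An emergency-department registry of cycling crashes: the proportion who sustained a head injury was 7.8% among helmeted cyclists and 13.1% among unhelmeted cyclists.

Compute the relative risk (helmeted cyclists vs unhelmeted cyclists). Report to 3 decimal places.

RR = 0.0780 / 0.1310 = 0.595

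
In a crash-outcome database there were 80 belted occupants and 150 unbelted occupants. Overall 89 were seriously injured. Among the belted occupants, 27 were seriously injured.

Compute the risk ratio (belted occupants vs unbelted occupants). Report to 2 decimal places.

belted occupants without the outcome: 80 − 27 = 53
unbelted occupants with the outcome: 89 − 27 = 62
unbelted occupants without the outcome: 150 − 62 = 88
risk, belted occupants = 27/80 = 0.3375
risk, unbelted occupants = 62/150 = 0.4133
RR = 0.3375 / 0.4133 = 0.82

0.82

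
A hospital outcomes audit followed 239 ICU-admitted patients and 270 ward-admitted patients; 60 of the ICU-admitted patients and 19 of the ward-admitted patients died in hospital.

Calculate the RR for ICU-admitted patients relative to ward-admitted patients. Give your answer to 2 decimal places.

3.57

risk, ICU-admitted patients = 60/239 = 0.2510
risk, ward-admitted patients = 19/270 = 0.0704
RR = 0.2510 / 0.0704 = 3.57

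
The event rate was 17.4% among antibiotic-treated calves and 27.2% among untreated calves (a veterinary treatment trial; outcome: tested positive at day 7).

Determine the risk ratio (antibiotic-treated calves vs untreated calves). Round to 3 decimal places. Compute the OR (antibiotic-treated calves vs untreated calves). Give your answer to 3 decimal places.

RR = 0.1740 / 0.2720 = 0.640
odds, antibiotic-treated calves = 0.1740/0.8260 = 0.2107
odds, untreated calves = 0.2720/0.7280 = 0.3736
OR = 0.2107 / 0.3736 = 0.564

RR = 0.640; OR = 0.564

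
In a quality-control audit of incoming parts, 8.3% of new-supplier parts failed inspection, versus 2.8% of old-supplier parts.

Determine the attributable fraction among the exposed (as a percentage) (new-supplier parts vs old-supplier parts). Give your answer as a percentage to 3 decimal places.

AR% = (0.08300 − 0.02800) / 0.08300 = 0.6627 → 66.265%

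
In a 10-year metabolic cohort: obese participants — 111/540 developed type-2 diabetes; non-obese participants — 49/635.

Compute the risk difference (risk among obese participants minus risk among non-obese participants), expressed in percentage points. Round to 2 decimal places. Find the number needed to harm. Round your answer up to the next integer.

risk, obese participants = 111/540 = 0.2056
risk, non-obese participants = 49/635 = 0.0772
risk difference = 0.2056 − 0.0772 = 0.1284 → 12.84 percentage points
absolute risk difference = 0.128390
1 / 0.128390 = 7.789 → round up → 8

RD = 12.84; NNH = 8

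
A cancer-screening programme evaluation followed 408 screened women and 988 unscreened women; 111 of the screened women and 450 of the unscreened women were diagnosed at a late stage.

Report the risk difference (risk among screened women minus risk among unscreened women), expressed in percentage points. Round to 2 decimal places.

risk, screened women = 111/408 = 0.2721
risk, unscreened women = 450/988 = 0.4555
risk difference = 0.2721 − 0.4555 = -0.1834 → -18.34 percentage points

RD: -18.34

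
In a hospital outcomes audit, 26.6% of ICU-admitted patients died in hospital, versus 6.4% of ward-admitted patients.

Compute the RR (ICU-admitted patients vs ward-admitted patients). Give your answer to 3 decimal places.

RR = 0.2660 / 0.0640 = 4.156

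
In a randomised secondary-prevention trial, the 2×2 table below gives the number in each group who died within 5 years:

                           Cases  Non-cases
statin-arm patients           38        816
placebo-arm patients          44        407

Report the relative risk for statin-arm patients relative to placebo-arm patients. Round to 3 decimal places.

0.456

risk, statin-arm patients = 38/854 = 0.04450
risk, placebo-arm patients = 44/451 = 0.09756
RR = 0.04450 / 0.09756 = 0.456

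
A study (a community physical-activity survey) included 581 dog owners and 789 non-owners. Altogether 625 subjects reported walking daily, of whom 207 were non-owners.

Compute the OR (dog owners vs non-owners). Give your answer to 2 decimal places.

dog owners with the outcome: 625 − 207 = 418
dog owners without the outcome: 581 − 418 = 163
non-owners without the outcome: 789 − 207 = 582
odds, dog owners = 418/163 = 2.5644
odds, non-owners = 207/582 = 0.3557
OR = 2.5644 / 0.3557 = 7.21

OR = 7.21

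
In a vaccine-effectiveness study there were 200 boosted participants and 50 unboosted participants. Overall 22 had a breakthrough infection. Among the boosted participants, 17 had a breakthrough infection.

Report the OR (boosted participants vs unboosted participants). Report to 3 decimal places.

OR ≈ 0.836

boosted participants without the outcome: 200 − 17 = 183
unboosted participants with the outcome: 22 − 17 = 5
unboosted participants without the outcome: 50 − 5 = 45
odds, boosted participants = 17/183 = 0.0929
odds, unboosted participants = 5/45 = 0.1111
OR = 0.0929 / 0.1111 = 0.836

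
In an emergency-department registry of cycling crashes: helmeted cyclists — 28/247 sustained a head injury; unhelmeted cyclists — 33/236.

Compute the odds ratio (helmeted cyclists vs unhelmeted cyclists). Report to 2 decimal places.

OR = (28 × 203) / (219 × 33) = 5684/7227 ≈ 0.79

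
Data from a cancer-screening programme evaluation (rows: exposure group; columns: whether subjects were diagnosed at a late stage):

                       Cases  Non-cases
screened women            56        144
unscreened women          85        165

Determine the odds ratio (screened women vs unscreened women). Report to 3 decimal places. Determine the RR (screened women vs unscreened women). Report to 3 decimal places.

OR = 0.755; RR = 0.824

odds, screened women = 56/144 = 0.3889
odds, unscreened women = 85/165 = 0.5152
OR = 0.3889 / 0.5152 = 0.755
risk, screened women = 56/200 = 0.2800
risk, unscreened women = 85/250 = 0.3400
RR = 0.2800 / 0.3400 = 0.824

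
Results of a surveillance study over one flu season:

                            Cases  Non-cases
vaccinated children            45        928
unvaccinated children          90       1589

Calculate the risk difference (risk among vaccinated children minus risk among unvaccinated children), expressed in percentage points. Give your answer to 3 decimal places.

risk, vaccinated children = 45/973 = 0.04625
risk, unvaccinated children = 90/1679 = 0.05360
risk difference = 0.04625 − 0.05360 = -0.00735 → -0.735 percentage points

RD: -0.735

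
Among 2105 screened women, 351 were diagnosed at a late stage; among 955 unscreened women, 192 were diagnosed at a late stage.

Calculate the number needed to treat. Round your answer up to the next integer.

NNT: 30

risk, screened women = 351/2105 = 0.166746
risk, unscreened women = 192/955 = 0.201047
absolute risk difference = 0.034301
1 / 0.034301 = 29.154 → round up → 30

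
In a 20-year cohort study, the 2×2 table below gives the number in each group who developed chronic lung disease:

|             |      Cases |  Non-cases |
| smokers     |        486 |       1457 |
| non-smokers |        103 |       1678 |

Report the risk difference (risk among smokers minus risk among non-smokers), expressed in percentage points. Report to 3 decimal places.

risk, smokers = 486/1943 = 0.2501
risk, non-smokers = 103/1781 = 0.0578
risk difference = 0.2501 − 0.0578 = 0.1923 → 19.230 percentage points

RD: 19.230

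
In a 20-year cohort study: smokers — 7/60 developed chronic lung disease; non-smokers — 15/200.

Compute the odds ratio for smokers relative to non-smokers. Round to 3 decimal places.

OR = (7 × 185) / (53 × 15) = 1295/795 ≈ 1.629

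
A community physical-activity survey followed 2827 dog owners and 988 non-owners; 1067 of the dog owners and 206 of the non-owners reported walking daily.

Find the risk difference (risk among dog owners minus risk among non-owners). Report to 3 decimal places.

risk, dog owners = 1067/2827 = 0.3774
risk, non-owners = 206/988 = 0.2085
risk difference = 0.3774 − 0.2085 = 0.169

RD = 0.169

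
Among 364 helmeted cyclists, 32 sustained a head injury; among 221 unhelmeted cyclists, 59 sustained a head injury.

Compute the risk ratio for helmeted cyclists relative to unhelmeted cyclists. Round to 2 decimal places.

0.33

risk, helmeted cyclists = 32/364 = 0.0879
risk, unhelmeted cyclists = 59/221 = 0.2670
RR = 0.0879 / 0.2670 = 0.33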